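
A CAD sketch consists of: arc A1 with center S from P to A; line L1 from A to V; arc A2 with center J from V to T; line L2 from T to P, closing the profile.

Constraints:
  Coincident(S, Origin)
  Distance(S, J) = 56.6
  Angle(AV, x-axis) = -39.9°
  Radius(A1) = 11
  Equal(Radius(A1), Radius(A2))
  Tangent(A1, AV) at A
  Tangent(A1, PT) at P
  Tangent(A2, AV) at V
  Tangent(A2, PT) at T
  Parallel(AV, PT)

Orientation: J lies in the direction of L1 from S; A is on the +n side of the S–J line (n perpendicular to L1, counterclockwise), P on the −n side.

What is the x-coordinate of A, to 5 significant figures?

7.0559

S is at the origin and J lies 56.6 along u from S, so J = 56.6·u = (43.422, -36.306). Tangency of A1 to both parallel lines with radius 11.0 puts A and P at S ± 11.0·n: A = (7.0559, 8.4388), P = (-7.0559, -8.4388). So A.x = 7.0559.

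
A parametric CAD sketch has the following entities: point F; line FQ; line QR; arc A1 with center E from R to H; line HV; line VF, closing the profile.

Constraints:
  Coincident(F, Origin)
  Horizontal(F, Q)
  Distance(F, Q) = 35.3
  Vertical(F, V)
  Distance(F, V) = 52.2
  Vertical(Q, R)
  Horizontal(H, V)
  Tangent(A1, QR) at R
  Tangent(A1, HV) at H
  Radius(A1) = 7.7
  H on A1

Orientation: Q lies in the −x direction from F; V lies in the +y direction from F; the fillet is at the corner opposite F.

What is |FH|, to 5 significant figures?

59.047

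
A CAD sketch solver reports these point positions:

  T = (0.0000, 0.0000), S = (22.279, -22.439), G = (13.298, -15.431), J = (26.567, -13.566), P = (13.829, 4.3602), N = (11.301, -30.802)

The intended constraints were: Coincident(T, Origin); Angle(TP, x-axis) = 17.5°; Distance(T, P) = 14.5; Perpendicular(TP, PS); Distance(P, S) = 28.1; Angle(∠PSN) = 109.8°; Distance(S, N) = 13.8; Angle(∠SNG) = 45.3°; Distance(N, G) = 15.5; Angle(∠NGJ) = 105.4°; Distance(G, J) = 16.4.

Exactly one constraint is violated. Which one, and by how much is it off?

Distance(G, J) = 16.4 — off by 3.00.

T = (0.00, 0.00) ✓; TP at 17.50° ✓; |TP| = 14.50 ✓; ∠(TP, PS) = 90.00° ✓; |PS| = 28.10 ✓; ∠PSN = 109.8° ✓; |SN| = 13.80 ✓; ∠SNG = 45.30° ✓; |NG| = 15.50 ✓; ∠NGJ = 105.4° ✓; |GJ| = 13.40 ✗.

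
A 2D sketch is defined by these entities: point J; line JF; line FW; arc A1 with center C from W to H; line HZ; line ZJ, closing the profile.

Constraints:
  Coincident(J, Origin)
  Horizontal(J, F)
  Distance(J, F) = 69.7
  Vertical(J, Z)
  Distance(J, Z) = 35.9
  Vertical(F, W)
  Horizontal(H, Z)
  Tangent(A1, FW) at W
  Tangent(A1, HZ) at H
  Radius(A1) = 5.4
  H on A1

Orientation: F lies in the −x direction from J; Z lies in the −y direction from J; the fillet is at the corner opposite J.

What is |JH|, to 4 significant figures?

73.64

The virtual corner opposite J is at (-69.70, -35.90). Tangency of A1 to FW means the radius CW is perpendicular to FW and tangency of A1 to HZ means the radius CH is perpendicular to HZ, with radius 5.4, so the center C sits 5.4 in from both sides at C = (-64.30, -30.50). That places the tangent points at W = (-69.70, -30.50) on FW and H = (-64.30, -35.90) on HZ. Then |JH| = |H − J| = 73.64.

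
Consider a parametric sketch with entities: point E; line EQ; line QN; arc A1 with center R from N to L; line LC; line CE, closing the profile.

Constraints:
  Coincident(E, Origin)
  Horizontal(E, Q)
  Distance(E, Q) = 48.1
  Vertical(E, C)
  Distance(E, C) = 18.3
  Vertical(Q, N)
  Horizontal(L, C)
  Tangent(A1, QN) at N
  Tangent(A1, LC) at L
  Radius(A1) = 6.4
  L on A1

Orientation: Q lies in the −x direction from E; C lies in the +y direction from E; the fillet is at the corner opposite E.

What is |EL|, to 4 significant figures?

45.54

E is at the origin; EQ is horizontal with |EQ| = 48.1 and Q on the −x side, so Q = (-48.10, 0.000). E and C share the same x with |EC| = 18.3 and C on the +y side, so C = (0.000, 18.30). The virtual corner opposite E is at (-48.10, 18.30). A1 meets QN tangentially, so RN is at right angles to QN and A1 meets LC tangentially, so RL is at right angles to LC, with radius 6.4, so the center R sits 6.4 in from both sides at R = (-41.70, 11.90). That places the tangent points at N = (-48.10, 11.90) on QN and L = (-41.70, 18.30) on LC. Then |EL| = |L − E| = 45.54.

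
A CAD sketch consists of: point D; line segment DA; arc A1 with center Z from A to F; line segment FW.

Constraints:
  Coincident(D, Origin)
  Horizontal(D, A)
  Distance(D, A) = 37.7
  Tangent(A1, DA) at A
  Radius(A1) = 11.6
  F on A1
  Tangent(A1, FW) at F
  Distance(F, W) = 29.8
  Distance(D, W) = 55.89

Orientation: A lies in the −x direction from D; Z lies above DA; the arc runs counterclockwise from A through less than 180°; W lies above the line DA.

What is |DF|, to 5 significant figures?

30.488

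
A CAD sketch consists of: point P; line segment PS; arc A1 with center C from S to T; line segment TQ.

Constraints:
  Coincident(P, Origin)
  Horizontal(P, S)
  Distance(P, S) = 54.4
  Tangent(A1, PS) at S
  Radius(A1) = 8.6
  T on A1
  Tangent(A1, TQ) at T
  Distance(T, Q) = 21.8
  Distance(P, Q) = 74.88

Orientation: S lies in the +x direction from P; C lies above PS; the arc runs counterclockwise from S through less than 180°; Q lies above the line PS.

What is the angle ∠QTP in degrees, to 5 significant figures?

116.17°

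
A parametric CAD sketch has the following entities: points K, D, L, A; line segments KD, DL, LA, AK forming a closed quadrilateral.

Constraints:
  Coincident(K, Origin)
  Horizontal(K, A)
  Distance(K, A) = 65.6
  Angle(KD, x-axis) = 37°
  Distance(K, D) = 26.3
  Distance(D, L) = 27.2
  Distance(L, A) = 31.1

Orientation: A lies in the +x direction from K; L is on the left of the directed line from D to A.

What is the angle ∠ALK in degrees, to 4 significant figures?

99.52°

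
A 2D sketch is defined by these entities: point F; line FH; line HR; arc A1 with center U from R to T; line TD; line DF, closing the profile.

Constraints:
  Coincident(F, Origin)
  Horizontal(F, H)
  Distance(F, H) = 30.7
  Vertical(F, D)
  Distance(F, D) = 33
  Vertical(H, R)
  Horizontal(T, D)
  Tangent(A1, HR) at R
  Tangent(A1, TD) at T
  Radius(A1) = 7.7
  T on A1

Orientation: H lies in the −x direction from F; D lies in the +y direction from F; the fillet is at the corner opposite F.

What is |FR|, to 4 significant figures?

39.78

F is at the origin; FH is horizontal with |FH| = 30.7 and H on the −x side, so H = (-30.70, 0.000). FD is vertical with |FD| = 33.0 and D on the +y side, so D = (0.000, 33.00). The virtual corner opposite F is at (-30.70, 33.00). Tangency of A1 to HR means the radius UR is perpendicular to HR and the tangent condition forces UT to be normal to TD, with radius 7.7, so the center U sits 7.7 in from both sides at U = (-23.00, 25.30). That places the tangent points at R = (-30.70, 25.30) on HR and T = (-23.00, 33.00) on TD. Then |FR| = |R − F| = 39.78.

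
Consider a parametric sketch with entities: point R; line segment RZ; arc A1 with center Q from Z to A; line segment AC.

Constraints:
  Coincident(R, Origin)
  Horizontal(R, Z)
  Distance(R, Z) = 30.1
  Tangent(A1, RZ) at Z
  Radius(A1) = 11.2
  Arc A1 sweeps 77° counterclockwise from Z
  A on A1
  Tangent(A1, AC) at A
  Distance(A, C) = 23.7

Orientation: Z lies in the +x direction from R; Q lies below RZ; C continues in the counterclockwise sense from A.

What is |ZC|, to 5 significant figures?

35.685

R is at the origin; RZ is horizontal with |RZ| = 30.1 and Z on the +x side, so Z = (30.100, 0.0000). The tangent condition forces QZ to be normal to RZ, so Q = Z + (0, -11.2) = (30.100, -11.200). On A1, Z sits at bearing 90° from Q; a 77° counterclockwise sweep puts A at bearing 167°, so A = Q + 11.2·(cos 167°, sin 167°) = (19.187, -8.6805). The tangent condition forces QA to be normal to AC, so AC runs along (−sin 167°, cos 167°); with |AC| = 23.7, C = (13.856, -31.773). Then |ZC| = |C − Z| = 35.685.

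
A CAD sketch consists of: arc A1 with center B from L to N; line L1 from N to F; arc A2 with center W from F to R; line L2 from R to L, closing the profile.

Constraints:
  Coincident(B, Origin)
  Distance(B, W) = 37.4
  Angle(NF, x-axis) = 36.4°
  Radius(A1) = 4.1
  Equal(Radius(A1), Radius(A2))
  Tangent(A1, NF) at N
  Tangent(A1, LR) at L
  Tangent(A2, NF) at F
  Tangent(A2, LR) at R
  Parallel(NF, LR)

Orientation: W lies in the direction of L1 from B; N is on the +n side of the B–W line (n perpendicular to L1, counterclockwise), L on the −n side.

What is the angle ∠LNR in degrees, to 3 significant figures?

77.6°

Tangency of A1 to both parallel lines with radius 4.1 puts N and L at B ± 4.1·n: N = (-2.43, 3.30), L = (2.43, -3.30). Equal radii place F and R the same way about W: F = W + 4.1·n = (27.7, 25.5), R = W − 4.1·n = (32.5, 18.9). Then cos ∠LNR = NL·NR / (|NL||NR|), giving 77.6°.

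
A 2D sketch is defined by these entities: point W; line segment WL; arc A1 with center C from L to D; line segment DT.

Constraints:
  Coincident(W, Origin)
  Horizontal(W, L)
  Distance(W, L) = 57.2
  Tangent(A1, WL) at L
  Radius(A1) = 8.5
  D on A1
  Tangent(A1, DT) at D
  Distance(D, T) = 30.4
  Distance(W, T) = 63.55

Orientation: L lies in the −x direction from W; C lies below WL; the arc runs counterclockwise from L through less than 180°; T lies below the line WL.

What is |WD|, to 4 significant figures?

65.86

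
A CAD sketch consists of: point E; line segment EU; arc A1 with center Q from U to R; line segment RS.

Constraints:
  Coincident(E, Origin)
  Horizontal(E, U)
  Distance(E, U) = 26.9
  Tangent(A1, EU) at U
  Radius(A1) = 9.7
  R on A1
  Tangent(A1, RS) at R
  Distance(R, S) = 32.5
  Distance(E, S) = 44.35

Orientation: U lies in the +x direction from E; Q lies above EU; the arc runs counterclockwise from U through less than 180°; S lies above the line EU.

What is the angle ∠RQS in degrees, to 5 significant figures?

73.382°

Checks: |QU| = 9.700 ✓; |QR| = 9.700 ✓; ∠(QR, RS) = 90.00° ✓; |RS| = 32.50 ✓; |ES| = 44.35 ✓.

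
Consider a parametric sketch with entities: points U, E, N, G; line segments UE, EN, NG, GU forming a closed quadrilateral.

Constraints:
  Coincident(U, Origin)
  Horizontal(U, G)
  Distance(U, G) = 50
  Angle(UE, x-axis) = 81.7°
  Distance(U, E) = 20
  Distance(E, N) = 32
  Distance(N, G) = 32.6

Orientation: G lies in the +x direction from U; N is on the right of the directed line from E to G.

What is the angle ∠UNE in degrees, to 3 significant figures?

37.0°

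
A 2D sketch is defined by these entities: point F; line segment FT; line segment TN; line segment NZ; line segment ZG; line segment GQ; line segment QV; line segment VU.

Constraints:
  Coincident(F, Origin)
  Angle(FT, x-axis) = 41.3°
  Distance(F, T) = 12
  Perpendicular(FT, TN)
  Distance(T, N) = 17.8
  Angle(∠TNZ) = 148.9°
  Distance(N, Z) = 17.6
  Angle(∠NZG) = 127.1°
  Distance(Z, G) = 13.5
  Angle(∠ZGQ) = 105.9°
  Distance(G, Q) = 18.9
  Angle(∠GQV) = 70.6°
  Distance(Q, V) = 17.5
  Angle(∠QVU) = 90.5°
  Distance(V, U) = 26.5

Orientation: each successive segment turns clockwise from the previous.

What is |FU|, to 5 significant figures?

42.466

F is at the origin; FT runs at 41.3° with length 12.0, so T = (9.0152, 7.9200). The perpendicularity gives TN at right angles to FT, so TN runs at -48.700°; with |TN| = 17.8, N = (20.763, -5.4525). ∠TNZ = 148.9° gives NZ at -79.800° from the x-axis; with |NZ| = 17.6, Z = (23.880, -22.774). ∠NZG = 127.1° gives ZG at -132.70° from the x-axis; with |ZG| = 13.5, G = (14.725, -32.696). ∠ZGQ = 105.9° gives GQ at 153.20° from the x-axis; with |GQ| = 18.9, Q = (-2.1451, -24.174). ∠GQV = 70.6° gives QV at 43.800° from the x-axis; with |QV| = 17.5, V = (10.486, -12.062). ∠QVU = 90.5° gives VU at -45.700° from the x-axis; with |VU| = 26.5, U = (28.994, -31.027). Then |FU| = |U − F| = 42.466.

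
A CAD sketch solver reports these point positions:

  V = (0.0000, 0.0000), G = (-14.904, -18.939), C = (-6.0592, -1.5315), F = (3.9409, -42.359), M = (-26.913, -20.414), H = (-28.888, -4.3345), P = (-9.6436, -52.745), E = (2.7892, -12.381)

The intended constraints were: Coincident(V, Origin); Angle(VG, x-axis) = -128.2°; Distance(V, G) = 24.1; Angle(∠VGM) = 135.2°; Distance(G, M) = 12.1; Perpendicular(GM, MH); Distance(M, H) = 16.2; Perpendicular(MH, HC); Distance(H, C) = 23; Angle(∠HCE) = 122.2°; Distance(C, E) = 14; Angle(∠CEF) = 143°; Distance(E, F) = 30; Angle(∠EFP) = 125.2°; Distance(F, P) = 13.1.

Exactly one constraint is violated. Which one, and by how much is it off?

Distance(F, P) = 13.1 — off by 4.00.

V = (0.00, 0.00) ✓; VG at -128.2° ✓; |VG| = 24.10 ✓; ∠VGM = 135.2° ✓; |GM| = 12.10 ✓; ∠(GM, MH) = 90.00° ✓; |MH| = 16.20 ✓; ∠(MH, HC) = 90.00° ✓; |HC| = 23.00 ✓; ∠HCE = 122.2° ✓; |CE| = 14.00 ✓; ∠CEF = 143.0° ✓; |EF| = 30.00 ✓; ∠EFP = 125.2° ✓; |FP| = 17.10 ✗.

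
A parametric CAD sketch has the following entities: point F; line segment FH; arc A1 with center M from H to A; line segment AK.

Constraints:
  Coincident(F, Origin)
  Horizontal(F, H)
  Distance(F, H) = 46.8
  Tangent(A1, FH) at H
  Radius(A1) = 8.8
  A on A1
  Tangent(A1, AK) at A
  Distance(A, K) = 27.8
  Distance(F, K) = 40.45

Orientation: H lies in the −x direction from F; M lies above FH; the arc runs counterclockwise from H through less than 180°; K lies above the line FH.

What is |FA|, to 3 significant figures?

39.2

Checks: ∠(MH, HF) = 90.00° ✓; |MH| = 8.800 ✓; |MA| = 8.800 ✓; ∠(MA, AK) = 90.00° ✓; |AK| = 27.80 ✓; |FK| = 40.45 ✓.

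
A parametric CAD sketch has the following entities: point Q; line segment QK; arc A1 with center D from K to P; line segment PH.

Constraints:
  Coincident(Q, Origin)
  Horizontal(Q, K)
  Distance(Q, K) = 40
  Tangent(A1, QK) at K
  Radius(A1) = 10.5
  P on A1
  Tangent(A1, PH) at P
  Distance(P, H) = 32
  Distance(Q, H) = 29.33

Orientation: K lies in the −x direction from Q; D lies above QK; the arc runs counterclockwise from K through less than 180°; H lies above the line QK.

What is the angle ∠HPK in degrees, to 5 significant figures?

155.98°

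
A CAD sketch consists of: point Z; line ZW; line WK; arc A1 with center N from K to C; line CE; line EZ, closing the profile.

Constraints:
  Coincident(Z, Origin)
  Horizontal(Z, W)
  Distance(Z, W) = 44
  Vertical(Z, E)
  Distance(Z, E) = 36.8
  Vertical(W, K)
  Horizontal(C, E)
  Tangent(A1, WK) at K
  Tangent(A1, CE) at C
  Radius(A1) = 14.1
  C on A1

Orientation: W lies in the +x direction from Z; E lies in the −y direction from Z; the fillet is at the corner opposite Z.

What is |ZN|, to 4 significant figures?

37.54

Z is at the origin; Z and W share the same y with |ZW| = 44.0 and W on the +x side, so W = (44.00, 0.000). Z and E share the same x with |ZE| = 36.8 and E on the −y side, so E = (0.000, -36.80). The virtual corner opposite Z is at (44.00, -36.80). The tangent condition forces NK to be normal to WK and A1 meets CE tangentially, so NC is at right angles to CE, with radius 14.1, so the center N sits 14.1 in from both sides at N = (29.90, -22.70). Then |ZN| = |N − Z| = 37.54.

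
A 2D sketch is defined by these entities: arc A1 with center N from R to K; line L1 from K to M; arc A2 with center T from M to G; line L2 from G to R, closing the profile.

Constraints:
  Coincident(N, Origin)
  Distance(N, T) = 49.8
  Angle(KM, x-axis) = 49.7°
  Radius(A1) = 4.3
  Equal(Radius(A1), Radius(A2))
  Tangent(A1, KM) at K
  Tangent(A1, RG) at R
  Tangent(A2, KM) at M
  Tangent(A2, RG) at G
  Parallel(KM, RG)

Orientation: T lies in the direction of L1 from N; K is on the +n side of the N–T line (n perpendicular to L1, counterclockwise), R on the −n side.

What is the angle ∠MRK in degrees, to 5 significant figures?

80.202°

The slot axis is L1's direction at 49.7°, so u = (cos 49.7°, sin 49.7°) = (0.64679, 0.76267) and n = (−sin 49.7°, cos 49.7°) = (-0.76267, 0.64679). N is at the origin and T lies 49.8 along u from N, so T = 49.8·u = (32.210, 37.981). Tangency of A1 to both parallel lines with radius 4.3 puts K and R at N ± 4.3·n: K = (-3.2795, 2.7812), R = (3.2795, -2.7812). Equal radii place M and G the same way about T: M = T + 4.3·n = (28.931, 40.762), G = T − 4.3·n = (35.490, 35.200). Then cos ∠MRK = RM·RK / (|RM||RK|), giving 80.202°.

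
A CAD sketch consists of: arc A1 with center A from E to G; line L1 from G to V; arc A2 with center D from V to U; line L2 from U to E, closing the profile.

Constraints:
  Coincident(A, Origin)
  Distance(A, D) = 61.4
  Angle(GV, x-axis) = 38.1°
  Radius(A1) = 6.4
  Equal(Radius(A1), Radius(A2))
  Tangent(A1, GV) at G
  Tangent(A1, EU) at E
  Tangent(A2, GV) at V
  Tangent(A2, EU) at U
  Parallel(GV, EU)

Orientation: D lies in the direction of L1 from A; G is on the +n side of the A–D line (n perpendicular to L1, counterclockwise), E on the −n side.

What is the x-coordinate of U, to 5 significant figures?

52.267

The slot axis is L1's direction at 38.1°, so u = (cos 38.1°, sin 38.1°) = (0.78694, 0.61704) and n = (−sin 38.1°, cos 38.1°) = (-0.61704, 0.78694). A is at the origin and D lies 61.4 along u from A, so D = 61.4·u = (48.318, 37.886). Tangency of A1 to both parallel lines with radius 6.4 puts G and E at A ± 6.4·n: G = (-3.9490, 5.0364), E = (3.9490, -5.0364). Equal radii place V and U the same way about D: V = D + 6.4·n = (44.369, 42.922), U = D − 6.4·n = (52.267, 32.850). So U.x = 52.267.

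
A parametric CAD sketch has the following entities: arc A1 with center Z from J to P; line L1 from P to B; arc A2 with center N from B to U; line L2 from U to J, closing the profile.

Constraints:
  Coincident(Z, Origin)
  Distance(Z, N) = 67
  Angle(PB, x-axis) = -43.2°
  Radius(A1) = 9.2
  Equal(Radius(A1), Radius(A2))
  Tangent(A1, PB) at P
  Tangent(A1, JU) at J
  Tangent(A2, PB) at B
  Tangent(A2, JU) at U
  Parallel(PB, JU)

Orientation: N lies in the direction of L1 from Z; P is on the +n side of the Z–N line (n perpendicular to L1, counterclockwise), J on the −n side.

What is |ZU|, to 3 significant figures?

67.6

The slot axis is L1's direction at -43.2°, so u = (cos -43.2°, sin -43.2°) = (0.729, -0.685) and n = (−sin -43.2°, cos -43.2°) = (0.685, 0.729). Z is at the origin and N lies 67.0 along u from Z, so N = 67.0·u = (48.8, -45.9). Tangency of A1 to both parallel lines with radius 9.2 puts P and J at Z ± 9.2·n: P = (6.30, 6.71), J = (-6.30, -6.71). Equal radii place B and U the same way about N: B = N + 9.2·n = (55.1, -39.2), U = N − 9.2·n = (42.5, -52.6). Then |ZU| = |U − Z| = 67.6.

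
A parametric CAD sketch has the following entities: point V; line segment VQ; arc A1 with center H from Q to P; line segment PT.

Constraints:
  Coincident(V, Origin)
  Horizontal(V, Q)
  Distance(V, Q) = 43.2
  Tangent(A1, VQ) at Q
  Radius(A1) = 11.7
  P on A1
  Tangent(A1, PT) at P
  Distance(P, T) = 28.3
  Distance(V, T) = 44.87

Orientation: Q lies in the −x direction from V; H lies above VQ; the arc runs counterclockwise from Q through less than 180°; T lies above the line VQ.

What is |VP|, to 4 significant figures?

33.07

Checks: ∠(HQ, QV) = 90.00° ✓; |HP| = 11.70 ✓; ∠(HP, PT) = 90.00° ✓; |PT| = 28.30 ✓; |VT| = 44.87 ✓.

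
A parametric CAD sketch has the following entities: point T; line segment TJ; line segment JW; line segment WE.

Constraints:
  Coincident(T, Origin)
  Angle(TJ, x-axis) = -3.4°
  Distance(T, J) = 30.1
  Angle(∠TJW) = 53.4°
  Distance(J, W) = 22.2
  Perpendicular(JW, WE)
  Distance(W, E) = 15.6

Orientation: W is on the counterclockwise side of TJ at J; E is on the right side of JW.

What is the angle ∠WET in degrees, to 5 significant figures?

6.1057°

T is at the origin; TJ runs at -3.4° with length 30.1, so J = 30.1·(cos -3.4°, sin -3.4°) = (30.047, -1.7851). ∠TJW = 53.4°, so JW runs at -3.4° + (180° − 53.4°) = 123.20° from the x-axis; with |JW| = 22.2, W = J + 22.2·(cos 123.20°, sin 123.20°) = (17.891, 16.791). The perpendicularity gives WE at right angles to JW; with |WE| = 15.6 on the right of JW, E = W + 15.6·(0.83676, 0.54756) = (30.945, 25.333). Then cos ∠WET = EW·ET / (|EW||ET|), giving 6.1057°.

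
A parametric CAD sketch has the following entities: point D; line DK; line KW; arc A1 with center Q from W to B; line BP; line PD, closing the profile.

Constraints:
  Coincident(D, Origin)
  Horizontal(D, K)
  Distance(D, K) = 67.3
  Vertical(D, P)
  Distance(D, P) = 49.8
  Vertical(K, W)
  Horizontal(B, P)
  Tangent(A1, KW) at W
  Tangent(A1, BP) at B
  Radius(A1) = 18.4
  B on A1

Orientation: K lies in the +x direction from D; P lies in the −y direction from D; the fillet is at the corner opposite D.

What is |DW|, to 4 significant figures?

74.26

The virtual corner opposite D is at (67.30, -49.80). Since A1 is tangent to KW there, QW ⟂ KW and the tangent condition forces QB to be normal to BP, with radius 18.4, so the center Q sits 18.4 in from both sides at Q = (48.90, -31.40). That places the tangent points at W = (67.30, -31.40) on KW and B = (48.90, -49.80) on BP. Then |DW| = |W − D| = 74.26.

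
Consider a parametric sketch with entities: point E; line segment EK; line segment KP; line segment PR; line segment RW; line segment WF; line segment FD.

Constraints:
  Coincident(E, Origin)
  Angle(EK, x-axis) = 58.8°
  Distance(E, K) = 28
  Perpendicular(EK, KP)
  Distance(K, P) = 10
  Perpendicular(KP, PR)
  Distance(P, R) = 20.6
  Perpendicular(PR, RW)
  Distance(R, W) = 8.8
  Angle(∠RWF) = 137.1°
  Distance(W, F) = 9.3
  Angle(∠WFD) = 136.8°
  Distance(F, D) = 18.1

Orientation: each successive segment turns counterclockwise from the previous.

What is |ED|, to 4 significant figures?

32.52

∠RWF = 137.1° gives WF at 11.70° from the x-axis; with |WF| = 9.3, F = (11.91, 8.837). ∠WFD = 136.8° gives FD at 54.90° from the x-axis; with |FD| = 18.1, D = (22.32, 23.65). Then |ED| = |D − E| = 32.52.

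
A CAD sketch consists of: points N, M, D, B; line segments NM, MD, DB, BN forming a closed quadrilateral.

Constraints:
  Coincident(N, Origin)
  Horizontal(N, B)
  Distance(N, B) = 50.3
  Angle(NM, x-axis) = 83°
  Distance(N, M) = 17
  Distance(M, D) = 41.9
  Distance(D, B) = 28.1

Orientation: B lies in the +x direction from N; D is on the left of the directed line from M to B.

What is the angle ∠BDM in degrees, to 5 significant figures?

91.593°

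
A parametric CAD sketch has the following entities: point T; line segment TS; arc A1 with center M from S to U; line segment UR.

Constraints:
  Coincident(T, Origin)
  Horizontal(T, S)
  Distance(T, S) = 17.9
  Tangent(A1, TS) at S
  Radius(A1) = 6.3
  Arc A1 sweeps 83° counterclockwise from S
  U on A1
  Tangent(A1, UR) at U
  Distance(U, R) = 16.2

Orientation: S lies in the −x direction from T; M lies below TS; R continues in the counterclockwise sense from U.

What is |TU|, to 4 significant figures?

24.78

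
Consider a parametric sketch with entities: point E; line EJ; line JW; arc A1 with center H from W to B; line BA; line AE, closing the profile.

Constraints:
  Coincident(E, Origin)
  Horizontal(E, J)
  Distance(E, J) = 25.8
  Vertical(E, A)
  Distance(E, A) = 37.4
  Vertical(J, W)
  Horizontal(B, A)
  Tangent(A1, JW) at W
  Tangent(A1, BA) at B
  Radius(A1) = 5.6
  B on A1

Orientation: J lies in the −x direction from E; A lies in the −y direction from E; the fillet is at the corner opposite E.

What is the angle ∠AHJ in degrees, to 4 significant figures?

115.5°

E is at the origin; EJ is horizontal with |EJ| = 25.8 and J on the −x side, so J = (-25.80, 0.000). EA is vertical with |EA| = 37.4 and A on the −y side, so A = (0.000, -37.40). The virtual corner opposite E is at (-25.80, -37.40). Since A1 is tangent to JW there, HW ⟂ JW and tangency of A1 to BA means the radius HB is perpendicular to BA, with radius 5.6, so the center H sits 5.6 in from both sides at H = (-20.20, -31.80). Then cos ∠AHJ = HA·HJ / (|HA||HJ|), giving 115.5°.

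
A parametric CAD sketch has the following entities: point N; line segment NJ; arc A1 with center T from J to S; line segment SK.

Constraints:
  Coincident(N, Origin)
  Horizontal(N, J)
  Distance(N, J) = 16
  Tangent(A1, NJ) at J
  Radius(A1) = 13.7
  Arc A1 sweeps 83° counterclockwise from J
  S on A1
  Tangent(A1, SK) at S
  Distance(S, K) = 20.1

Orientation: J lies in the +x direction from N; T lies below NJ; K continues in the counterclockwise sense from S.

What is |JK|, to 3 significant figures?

35.8

N is at the origin; NJ is horizontal with |NJ| = 16.0 and J on the +x side, so J = (16.0, 0.00). A1 meets NJ tangentially, so TJ is at right angles to NJ, so T = J + (0, -13.7) = (16.0, -13.7). On A1, J sits at bearing 90° from T; an 83° counterclockwise sweep puts S at bearing 173°, so S = T + 13.7·(cos 173°, sin 173°) = (2.40, -12.0). A1 meets SK tangentially, so TS is at right angles to SK, so SK runs along (−sin 173°, cos 173°); with |SK| = 20.1, K = (-0.0475, -32.0). Then |JK| = |K − J| = 35.8.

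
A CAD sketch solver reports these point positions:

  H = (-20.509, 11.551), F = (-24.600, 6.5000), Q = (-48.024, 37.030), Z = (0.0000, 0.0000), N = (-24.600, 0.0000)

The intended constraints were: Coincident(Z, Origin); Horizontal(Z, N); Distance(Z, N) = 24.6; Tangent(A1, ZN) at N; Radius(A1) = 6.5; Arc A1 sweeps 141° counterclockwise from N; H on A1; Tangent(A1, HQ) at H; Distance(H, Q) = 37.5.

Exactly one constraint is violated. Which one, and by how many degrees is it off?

Tangent(A1, HQ) at H — off by 3.79°.

Z = (0.00, 0.00) ✓; Z.y = 0.00, N.y = 0.00 ✓; |ZN| = 24.60 ✓; ∠(FN, NZ) = 90.00° ✓; |FN| = 6.500 ✓; bearing(F→H) − bearing(F→N) = 141.0° ✓; |FH| = 6.500 ✓; ∠(FH, HQ) = 93.79° ✗; |HQ| = 37.50 ✓.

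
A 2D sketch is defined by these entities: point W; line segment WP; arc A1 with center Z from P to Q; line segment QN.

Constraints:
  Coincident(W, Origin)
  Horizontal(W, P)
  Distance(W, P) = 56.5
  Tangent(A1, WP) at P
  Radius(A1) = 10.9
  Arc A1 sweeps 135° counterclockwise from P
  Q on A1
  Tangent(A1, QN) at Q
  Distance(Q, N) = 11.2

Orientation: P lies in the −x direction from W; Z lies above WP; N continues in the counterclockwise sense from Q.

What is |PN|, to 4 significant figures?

26.53

W is at the origin; W and P share the same y with |WP| = 56.5 and P on the −x side, so P = (-56.50, 0.000). The tangent condition forces ZP to be normal to WP, so Z = P + (0, 10.9) = (-56.50, 10.90). On A1, P sits at bearing -90° from Z; a 135° counterclockwise sweep puts Q at bearing 45°, so Q = Z + 10.9·(cos 45°, sin 45°) = (-48.79, 18.61). Since A1 is tangent to QN there, ZQ ⟂ QN, so QN runs along (−sin 45°, cos 45°); with |QN| = 11.2, N = (-56.71, 26.53). Then |PN| = |N − P| = 26.53.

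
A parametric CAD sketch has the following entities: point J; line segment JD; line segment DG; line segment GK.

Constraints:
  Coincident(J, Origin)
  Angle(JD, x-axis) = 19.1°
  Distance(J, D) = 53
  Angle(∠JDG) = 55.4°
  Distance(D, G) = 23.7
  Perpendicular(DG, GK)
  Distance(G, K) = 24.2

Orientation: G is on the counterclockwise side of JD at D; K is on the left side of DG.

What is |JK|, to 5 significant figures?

20.452

∠JDG = 55.4°, so DG runs at 19.1° + (180° − 55.4°) = 143.70° from the x-axis; with |DG| = 23.7, G = D + 23.7·(cos 143.70°, sin 143.70°) = (30.982, 31.373). DG ⟂ GK; with |GK| = 24.2 on the left of DG, K = G + 24.2·(-0.59201, -0.80593) = (16.655, 11.870). Then |JK| = |K − J| = 20.452.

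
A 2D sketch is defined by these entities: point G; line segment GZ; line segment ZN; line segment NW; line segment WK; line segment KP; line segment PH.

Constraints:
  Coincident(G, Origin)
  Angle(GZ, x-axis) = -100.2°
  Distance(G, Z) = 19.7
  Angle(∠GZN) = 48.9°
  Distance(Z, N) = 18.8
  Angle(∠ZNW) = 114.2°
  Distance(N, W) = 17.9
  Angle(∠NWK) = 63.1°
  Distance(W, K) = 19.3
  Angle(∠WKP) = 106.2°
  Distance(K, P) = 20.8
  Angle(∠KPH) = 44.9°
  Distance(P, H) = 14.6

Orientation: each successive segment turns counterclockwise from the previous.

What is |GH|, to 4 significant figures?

12.09

∠WKP = 106.2° gives KP at -72.60° from the x-axis; with |KP| = 20.8, P = (0.6993, -22.48). ∠KPH = 44.9° gives PH at 62.50° from the x-axis; with |PH| = 14.6, H = (7.441, -9.535). Then |GH| = |H − G| = 12.09.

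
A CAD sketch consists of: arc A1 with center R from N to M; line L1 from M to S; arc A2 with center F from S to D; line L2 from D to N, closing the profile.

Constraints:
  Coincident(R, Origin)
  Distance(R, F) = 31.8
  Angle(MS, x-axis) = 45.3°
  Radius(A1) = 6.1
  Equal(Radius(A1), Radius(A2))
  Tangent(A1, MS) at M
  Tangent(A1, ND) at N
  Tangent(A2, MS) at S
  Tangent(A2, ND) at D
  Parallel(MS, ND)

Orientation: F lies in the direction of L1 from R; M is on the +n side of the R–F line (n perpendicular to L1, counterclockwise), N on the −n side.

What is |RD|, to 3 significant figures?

32.4

The slot axis is L1's direction at 45.3°, so u = (cos 45.3°, sin 45.3°) = (0.703, 0.711) and n = (−sin 45.3°, cos 45.3°) = (-0.711, 0.703). R is at the origin and F lies 31.8 along u from R, so F = 31.8·u = (22.4, 22.6). Tangency of A1 to both parallel lines with radius 6.1 puts M and N at R ± 6.1·n: M = (-4.34, 4.29), N = (4.34, -4.29). Equal radii place S and D the same way about F: S = F + 6.1·n = (18.0, 26.9), D = F − 6.1·n = (26.7, 18.3). Then |RD| = |D − R| = 32.4.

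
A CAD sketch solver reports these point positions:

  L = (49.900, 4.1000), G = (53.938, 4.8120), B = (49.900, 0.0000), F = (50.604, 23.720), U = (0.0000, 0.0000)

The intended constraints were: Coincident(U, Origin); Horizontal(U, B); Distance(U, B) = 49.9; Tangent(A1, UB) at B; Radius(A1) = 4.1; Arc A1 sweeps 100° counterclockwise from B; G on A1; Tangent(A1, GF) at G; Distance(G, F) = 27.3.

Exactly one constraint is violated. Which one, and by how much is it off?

Distance(G, F) = 27.3 — off by 8.10.

U = (0.00, 0.00) ✓; U.y = 0.00, B.y = 0.00 ✓; |UB| = 49.90 ✓; ∠(LB, BU) = 90.00° ✓; |LB| = 4.100 ✓; bearing(L→G) − bearing(L→B) = 100.0° ✓; |LG| = 4.100 ✓; ∠(LG, GF) = 90.00° ✓; |GF| = 19.20 ✗.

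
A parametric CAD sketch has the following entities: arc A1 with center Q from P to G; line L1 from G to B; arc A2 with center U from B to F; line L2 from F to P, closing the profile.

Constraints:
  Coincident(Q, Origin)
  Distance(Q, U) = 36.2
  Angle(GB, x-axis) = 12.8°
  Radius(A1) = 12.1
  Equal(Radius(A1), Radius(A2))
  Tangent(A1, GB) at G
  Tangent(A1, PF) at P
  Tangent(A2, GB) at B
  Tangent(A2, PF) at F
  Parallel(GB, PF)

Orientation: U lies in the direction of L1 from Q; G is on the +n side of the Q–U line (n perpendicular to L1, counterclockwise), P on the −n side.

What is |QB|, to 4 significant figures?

38.17

The slot axis is L1's direction at 12.8°, so u = (cos 12.8°, sin 12.8°) = (0.9751, 0.2215) and n = (−sin 12.8°, cos 12.8°) = (-0.2215, 0.9751). Q is at the origin and U lies 36.2 along u from Q, so U = 36.2·u = (35.30, 8.020). Tangency of A1 to both parallel lines with radius 12.1 puts G and P at Q ± 12.1·n: G = (-2.681, 11.80), P = (2.681, -11.80). Equal radii place B and F the same way about U: B = U + 12.1·n = (32.62, 19.82), F = U − 12.1·n = (37.98, -3.779). Then |QB| = |B − Q| = 38.17.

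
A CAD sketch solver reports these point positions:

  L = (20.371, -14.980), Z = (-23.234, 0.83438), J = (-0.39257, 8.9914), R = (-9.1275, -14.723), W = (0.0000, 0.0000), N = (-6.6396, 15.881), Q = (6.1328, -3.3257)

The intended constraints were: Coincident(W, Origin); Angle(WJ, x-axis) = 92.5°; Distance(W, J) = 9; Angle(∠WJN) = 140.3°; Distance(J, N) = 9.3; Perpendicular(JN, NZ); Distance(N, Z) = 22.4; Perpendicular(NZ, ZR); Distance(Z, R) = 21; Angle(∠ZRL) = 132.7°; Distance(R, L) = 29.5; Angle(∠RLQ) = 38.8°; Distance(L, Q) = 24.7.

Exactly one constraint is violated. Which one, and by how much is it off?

Distance(L, Q) = 24.7 — off by 6.30.

W = (0.00, 0.00) ✓; WJ at 92.50° ✓; |WJ| = 9.000 ✓; ∠WJN = 140.3° ✓; |JN| = 9.300 ✓; ∠(JN, NZ) = 90.00° ✓; |NZ| = 22.40 ✓; ∠(NZ, ZR) = 90.00° ✓; |ZR| = 21.00 ✓; ∠ZRL = 132.7° ✓; |RL| = 29.50 ✓; ∠RLQ = 38.80° ✓; |LQ| = 18.40 ✗.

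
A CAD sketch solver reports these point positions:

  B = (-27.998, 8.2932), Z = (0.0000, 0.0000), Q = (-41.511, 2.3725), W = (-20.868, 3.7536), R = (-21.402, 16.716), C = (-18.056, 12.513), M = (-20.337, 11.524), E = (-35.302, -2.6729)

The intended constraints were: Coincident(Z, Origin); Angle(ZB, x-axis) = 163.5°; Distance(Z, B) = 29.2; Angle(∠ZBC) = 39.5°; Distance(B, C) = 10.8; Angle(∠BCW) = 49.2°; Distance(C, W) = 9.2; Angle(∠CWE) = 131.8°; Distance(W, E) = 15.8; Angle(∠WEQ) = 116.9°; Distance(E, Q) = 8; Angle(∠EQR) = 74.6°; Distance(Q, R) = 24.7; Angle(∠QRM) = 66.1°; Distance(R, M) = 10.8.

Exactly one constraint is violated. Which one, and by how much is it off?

Distance(R, M) = 10.8 — off by 5.50.

Z = (0.00, 0.00) ✓; ZB at 163.5° ✓; |ZB| = 29.20 ✓; ∠ZBC = 39.50° ✓; |BC| = 10.80 ✓; ∠BCW = 49.20° ✓; |CW| = 9.200 ✓; ∠CWE = 131.8° ✓; |WE| = 15.80 ✓; ∠WEQ = 116.9° ✓; |EQ| = 8.000 ✓; ∠EQR = 74.60° ✓; |QR| = 24.70 ✓; ∠QRM = 66.09° ✓; |RM| = 5.300 ✗.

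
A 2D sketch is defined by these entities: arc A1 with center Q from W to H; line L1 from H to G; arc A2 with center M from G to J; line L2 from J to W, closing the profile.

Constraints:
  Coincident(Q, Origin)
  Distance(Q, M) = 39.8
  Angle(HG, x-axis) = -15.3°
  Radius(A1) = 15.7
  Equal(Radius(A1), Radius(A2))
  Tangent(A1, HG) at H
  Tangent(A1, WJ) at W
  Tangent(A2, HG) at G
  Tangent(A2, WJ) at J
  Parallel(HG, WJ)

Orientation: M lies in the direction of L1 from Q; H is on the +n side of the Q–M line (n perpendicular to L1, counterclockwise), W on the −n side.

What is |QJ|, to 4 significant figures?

42.78

The slot axis is L1's direction at -15.3°, so u = (cos -15.3°, sin -15.3°) = (0.9646, -0.2639) and n = (−sin -15.3°, cos -15.3°) = (0.2639, 0.9646). Q is at the origin and M lies 39.8 along u from Q, so M = 39.8·u = (38.39, -10.50). Tangency of A1 to both parallel lines with radius 15.7 puts H and W at Q ± 15.7·n: H = (4.143, 15.14), W = (-4.143, -15.14). Equal radii place G and J the same way about M: G = M + 15.7·n = (42.53, 4.641), J = M − 15.7·n = (34.25, -25.65). Then |QJ| = |J − Q| = 42.78.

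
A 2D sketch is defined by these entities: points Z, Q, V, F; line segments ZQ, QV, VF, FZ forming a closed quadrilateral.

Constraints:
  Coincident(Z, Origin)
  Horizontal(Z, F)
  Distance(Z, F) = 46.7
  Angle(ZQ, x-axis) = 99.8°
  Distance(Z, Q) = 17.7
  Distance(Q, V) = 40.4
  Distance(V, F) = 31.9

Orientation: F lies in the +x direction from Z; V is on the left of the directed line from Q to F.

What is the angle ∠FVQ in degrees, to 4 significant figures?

92.80°

Checks: |QV| = 40.40 ✓; |VF| = 31.90 ✓.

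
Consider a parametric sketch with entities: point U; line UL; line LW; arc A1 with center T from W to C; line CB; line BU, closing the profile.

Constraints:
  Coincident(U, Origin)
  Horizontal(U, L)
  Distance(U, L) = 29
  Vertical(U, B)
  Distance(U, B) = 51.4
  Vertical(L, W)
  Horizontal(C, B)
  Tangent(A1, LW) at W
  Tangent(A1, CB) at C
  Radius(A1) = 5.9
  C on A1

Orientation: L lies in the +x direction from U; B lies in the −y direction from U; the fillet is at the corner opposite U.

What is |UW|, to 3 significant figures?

54.0

The virtual corner opposite U is at (29.0, -51.4). Since A1 is tangent to LW there, TW ⟂ LW and A1 meets CB tangentially, so TC is at right angles to CB, with radius 5.9, so the center T sits 5.9 in from both sides at T = (23.1, -45.5). That places the tangent points at W = (29.0, -45.5) on LW and C = (23.1, -51.4) on CB. Then |UW| = |W − U| = 54.0.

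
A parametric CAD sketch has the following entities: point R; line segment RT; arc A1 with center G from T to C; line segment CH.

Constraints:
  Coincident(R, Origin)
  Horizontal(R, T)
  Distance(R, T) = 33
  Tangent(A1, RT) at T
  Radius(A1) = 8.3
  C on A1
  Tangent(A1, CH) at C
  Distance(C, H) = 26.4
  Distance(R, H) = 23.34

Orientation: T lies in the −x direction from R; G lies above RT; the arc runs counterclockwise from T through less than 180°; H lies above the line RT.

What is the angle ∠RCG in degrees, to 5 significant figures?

141.68°

R is at the origin; RT is horizontal with |RT| = 33.0 and T on the −x side, so T = (-33.000, 0.0000). Since A1 is tangent to RT there, GT ⟂ RT, so G = T + (0, 8.3) = (-33.000, 8.3000). Since GC ⟂ CH (tangency), |GH| = √(8.3² + 26.4²) = 27.674 regardless of where C sits on A1. So H lies on both circle(R, 23.34) and circle(G, 27.674); the above-RT intersection is H = (-8.7518, 21.637). C is the foot of the tangent from H: C = (-27.003, 2.5620).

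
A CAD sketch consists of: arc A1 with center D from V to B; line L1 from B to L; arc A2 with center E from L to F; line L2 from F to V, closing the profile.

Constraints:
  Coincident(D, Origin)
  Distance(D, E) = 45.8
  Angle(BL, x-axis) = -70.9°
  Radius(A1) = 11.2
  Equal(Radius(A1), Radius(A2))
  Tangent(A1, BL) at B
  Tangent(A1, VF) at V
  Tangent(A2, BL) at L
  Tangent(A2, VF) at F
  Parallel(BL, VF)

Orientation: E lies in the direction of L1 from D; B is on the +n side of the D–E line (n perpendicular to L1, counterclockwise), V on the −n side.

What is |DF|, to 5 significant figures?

47.150

The slot axis is L1's direction at -70.9°, so u = (cos -70.9°, sin -70.9°) = (0.32722, -0.94495) and n = (−sin -70.9°, cos -70.9°) = (0.94495, 0.32722). D is at the origin and E lies 45.8 along u from D, so E = 45.8·u = (14.987, -43.279). Tangency of A1 to both parallel lines with radius 11.2 puts B and V at D ± 11.2·n: B = (10.583, 3.6648), V = (-10.583, -3.6648). Equal radii place L and F the same way about E: L = E + 11.2·n = (25.570, -39.614), F = E − 11.2·n = (4.4032, -46.944). Then |DF| = |F − D| = 47.150.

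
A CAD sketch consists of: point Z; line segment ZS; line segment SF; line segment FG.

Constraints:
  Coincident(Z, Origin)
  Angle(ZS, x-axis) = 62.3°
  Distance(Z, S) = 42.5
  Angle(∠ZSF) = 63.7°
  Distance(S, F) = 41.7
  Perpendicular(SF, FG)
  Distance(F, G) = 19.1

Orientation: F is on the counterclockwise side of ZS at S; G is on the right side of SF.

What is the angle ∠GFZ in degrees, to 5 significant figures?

149.03°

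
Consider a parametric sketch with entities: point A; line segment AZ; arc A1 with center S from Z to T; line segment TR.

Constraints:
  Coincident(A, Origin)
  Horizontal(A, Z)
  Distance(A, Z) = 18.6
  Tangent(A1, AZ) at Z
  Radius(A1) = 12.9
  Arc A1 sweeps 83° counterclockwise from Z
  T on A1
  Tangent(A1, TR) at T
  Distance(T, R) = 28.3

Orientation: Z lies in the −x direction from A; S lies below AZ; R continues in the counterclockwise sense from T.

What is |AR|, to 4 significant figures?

52.62

On A1, Z sits at bearing 90° from S; an 83° counterclockwise sweep puts T at bearing 173°, so T = S + 12.9·(cos 173°, sin 173°) = (-31.40, -11.33). Tangency of A1 to TR means the radius ST is perpendicular to TR, so TR runs along (−sin 173°, cos 173°); with |TR| = 28.3, R = (-34.85, -39.42). Then |AR| = |R − A| = 52.62.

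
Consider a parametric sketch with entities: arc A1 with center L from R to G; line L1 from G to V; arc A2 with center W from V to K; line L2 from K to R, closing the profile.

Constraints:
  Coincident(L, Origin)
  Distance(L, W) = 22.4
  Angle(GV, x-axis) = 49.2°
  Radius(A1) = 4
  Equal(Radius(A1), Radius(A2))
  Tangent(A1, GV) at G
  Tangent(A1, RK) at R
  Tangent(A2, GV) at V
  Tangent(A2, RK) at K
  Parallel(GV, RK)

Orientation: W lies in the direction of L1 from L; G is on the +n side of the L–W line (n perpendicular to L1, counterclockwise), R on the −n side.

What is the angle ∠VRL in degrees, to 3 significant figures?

70.3°

Tangency of A1 to both parallel lines with radius 4.0 puts G and R at L ± 4.0·n: G = (-3.03, 2.61), R = (3.03, -2.61). Equal radii place V and K the same way about W: V = W + 4.0·n = (11.6, 19.6), K = W − 4.0·n = (17.7, 14.3). Then cos ∠VRL = RV·RL / (|RV||RL|), giving 70.3°.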